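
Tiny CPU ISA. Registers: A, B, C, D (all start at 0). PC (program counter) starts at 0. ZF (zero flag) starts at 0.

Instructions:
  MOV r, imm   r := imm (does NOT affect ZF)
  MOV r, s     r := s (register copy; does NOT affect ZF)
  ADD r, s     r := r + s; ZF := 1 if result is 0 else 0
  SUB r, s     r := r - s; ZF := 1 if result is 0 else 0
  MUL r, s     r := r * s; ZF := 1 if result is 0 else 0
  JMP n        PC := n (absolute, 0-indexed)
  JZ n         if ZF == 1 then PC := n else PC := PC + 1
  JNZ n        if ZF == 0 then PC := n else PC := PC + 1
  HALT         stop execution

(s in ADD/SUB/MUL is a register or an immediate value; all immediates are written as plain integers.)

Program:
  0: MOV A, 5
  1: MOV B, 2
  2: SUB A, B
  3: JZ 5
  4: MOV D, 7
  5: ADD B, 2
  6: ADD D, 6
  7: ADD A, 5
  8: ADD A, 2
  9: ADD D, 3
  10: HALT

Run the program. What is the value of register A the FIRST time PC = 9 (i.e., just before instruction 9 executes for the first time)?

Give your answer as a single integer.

Step 1: PC=0 exec 'MOV A, 5'. After: A=5 B=0 C=0 D=0 ZF=0 PC=1
Step 2: PC=1 exec 'MOV B, 2'. After: A=5 B=2 C=0 D=0 ZF=0 PC=2
Step 3: PC=2 exec 'SUB A, B'. After: A=3 B=2 C=0 D=0 ZF=0 PC=3
Step 4: PC=3 exec 'JZ 5'. After: A=3 B=2 C=0 D=0 ZF=0 PC=4
Step 5: PC=4 exec 'MOV D, 7'. After: A=3 B=2 C=0 D=7 ZF=0 PC=5
Step 6: PC=5 exec 'ADD B, 2'. After: A=3 B=4 C=0 D=7 ZF=0 PC=6
Step 7: PC=6 exec 'ADD D, 6'. After: A=3 B=4 C=0 D=13 ZF=0 PC=7
Step 8: PC=7 exec 'ADD A, 5'. After: A=8 B=4 C=0 D=13 ZF=0 PC=8
Step 9: PC=8 exec 'ADD A, 2'. After: A=10 B=4 C=0 D=13 ZF=0 PC=9
First time PC=9: A=10

10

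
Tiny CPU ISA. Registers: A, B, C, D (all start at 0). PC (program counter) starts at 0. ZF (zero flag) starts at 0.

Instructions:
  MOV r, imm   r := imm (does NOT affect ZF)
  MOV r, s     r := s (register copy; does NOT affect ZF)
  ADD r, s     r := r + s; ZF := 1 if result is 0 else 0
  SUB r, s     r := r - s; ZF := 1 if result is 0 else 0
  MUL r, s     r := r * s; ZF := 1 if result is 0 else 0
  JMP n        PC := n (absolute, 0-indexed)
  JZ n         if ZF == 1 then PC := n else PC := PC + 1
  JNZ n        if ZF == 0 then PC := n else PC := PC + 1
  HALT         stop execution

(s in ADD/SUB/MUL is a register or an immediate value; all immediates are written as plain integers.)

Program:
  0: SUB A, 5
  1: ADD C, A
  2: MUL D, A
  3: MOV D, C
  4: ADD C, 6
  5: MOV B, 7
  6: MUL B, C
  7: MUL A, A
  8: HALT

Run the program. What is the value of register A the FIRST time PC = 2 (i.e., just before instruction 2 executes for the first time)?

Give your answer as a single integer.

Step 1: PC=0 exec 'SUB A, 5'. After: A=-5 B=0 C=0 D=0 ZF=0 PC=1
Step 2: PC=1 exec 'ADD C, A'. After: A=-5 B=0 C=-5 D=0 ZF=0 PC=2
First time PC=2: A=-5

-5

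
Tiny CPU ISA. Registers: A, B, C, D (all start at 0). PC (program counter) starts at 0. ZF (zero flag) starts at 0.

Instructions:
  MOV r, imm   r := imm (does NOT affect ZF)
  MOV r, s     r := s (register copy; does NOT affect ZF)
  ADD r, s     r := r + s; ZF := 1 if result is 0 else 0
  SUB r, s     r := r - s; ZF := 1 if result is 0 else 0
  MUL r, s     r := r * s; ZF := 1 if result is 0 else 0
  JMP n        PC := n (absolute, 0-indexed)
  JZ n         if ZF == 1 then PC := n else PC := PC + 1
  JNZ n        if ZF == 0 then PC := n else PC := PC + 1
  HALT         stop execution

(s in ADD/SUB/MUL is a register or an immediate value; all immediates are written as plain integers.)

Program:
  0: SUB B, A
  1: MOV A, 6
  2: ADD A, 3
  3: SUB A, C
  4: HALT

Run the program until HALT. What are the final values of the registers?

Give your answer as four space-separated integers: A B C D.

Answer: 9 0 0 0

Derivation:
Step 1: PC=0 exec 'SUB B, A'. After: A=0 B=0 C=0 D=0 ZF=1 PC=1
Step 2: PC=1 exec 'MOV A, 6'. After: A=6 B=0 C=0 D=0 ZF=1 PC=2
Step 3: PC=2 exec 'ADD A, 3'. After: A=9 B=0 C=0 D=0 ZF=0 PC=3
Step 4: PC=3 exec 'SUB A, C'. After: A=9 B=0 C=0 D=0 ZF=0 PC=4
Step 5: PC=4 exec 'HALT'. After: A=9 B=0 C=0 D=0 ZF=0 PC=4 HALTED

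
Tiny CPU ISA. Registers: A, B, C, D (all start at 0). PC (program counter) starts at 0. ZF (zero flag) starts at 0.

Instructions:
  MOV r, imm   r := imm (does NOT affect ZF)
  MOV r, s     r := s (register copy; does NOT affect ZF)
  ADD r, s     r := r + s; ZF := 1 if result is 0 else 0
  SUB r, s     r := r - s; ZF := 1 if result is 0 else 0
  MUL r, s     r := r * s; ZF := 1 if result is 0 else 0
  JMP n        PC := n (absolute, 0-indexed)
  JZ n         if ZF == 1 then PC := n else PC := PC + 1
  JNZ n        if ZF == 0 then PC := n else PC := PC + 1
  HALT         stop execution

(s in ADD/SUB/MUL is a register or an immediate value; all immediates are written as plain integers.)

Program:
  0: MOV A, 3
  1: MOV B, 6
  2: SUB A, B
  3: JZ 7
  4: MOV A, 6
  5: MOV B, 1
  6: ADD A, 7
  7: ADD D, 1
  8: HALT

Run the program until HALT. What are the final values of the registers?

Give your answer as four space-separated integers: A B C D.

Answer: 13 1 0 1

Derivation:
Step 1: PC=0 exec 'MOV A, 3'. After: A=3 B=0 C=0 D=0 ZF=0 PC=1
Step 2: PC=1 exec 'MOV B, 6'. After: A=3 B=6 C=0 D=0 ZF=0 PC=2
Step 3: PC=2 exec 'SUB A, B'. After: A=-3 B=6 C=0 D=0 ZF=0 PC=3
Step 4: PC=3 exec 'JZ 7'. After: A=-3 B=6 C=0 D=0 ZF=0 PC=4
Step 5: PC=4 exec 'MOV A, 6'. After: A=6 B=6 C=0 D=0 ZF=0 PC=5
Step 6: PC=5 exec 'MOV B, 1'. After: A=6 B=1 C=0 D=0 ZF=0 PC=6
Step 7: PC=6 exec 'ADD A, 7'. After: A=13 B=1 C=0 D=0 ZF=0 PC=7
Step 8: PC=7 exec 'ADD D, 1'. After: A=13 B=1 C=0 D=1 ZF=0 PC=8
Step 9: PC=8 exec 'HALT'. After: A=13 B=1 C=0 D=1 ZF=0 PC=8 HALTED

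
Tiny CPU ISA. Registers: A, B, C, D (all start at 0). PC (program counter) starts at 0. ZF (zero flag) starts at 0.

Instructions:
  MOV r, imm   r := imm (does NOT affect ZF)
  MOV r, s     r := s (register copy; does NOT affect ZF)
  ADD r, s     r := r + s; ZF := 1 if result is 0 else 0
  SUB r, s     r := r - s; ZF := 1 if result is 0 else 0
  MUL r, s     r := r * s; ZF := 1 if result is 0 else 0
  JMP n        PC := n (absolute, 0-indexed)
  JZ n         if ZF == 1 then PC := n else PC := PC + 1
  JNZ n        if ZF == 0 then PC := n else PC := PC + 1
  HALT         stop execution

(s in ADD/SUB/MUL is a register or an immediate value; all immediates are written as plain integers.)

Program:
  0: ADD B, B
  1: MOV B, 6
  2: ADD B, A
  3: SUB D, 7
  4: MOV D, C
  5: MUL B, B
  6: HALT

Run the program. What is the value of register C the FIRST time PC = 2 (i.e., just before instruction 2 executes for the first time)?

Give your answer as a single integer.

Step 1: PC=0 exec 'ADD B, B'. After: A=0 B=0 C=0 D=0 ZF=1 PC=1
Step 2: PC=1 exec 'MOV B, 6'. After: A=0 B=6 C=0 D=0 ZF=1 PC=2
First time PC=2: C=0

0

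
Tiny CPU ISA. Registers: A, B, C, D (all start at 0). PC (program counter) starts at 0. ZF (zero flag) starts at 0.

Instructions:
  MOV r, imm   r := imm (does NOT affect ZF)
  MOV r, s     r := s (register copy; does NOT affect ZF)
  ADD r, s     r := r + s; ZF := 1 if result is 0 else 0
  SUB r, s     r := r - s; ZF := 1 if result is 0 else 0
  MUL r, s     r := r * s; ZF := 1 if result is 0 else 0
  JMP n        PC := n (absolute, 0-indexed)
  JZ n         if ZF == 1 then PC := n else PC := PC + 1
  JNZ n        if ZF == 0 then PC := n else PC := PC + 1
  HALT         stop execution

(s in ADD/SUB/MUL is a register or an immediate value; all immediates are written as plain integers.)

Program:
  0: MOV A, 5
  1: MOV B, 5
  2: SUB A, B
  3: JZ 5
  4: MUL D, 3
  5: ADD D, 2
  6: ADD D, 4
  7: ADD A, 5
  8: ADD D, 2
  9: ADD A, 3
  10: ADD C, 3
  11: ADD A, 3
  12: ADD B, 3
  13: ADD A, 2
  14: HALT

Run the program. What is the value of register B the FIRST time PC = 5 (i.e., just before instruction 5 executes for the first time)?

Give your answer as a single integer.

Step 1: PC=0 exec 'MOV A, 5'. After: A=5 B=0 C=0 D=0 ZF=0 PC=1
Step 2: PC=1 exec 'MOV B, 5'. After: A=5 B=5 C=0 D=0 ZF=0 PC=2
Step 3: PC=2 exec 'SUB A, B'. After: A=0 B=5 C=0 D=0 ZF=1 PC=3
Step 4: PC=3 exec 'JZ 5'. After: A=0 B=5 C=0 D=0 ZF=1 PC=5
First time PC=5: B=5

5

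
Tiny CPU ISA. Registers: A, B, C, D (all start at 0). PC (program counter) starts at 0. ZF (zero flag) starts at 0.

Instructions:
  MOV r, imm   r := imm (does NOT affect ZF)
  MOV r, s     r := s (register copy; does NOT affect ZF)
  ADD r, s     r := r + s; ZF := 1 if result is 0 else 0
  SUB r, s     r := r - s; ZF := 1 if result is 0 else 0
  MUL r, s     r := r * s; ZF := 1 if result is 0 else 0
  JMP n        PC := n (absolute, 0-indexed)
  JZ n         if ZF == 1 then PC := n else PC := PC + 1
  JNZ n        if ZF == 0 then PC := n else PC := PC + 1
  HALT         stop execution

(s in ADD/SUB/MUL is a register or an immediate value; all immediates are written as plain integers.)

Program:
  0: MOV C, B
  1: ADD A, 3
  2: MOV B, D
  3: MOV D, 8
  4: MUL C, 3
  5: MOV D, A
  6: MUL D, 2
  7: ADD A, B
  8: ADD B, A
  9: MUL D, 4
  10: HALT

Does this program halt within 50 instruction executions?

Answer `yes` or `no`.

Answer: yes

Derivation:
Step 1: PC=0 exec 'MOV C, B'. After: A=0 B=0 C=0 D=0 ZF=0 PC=1
Step 2: PC=1 exec 'ADD A, 3'. After: A=3 B=0 C=0 D=0 ZF=0 PC=2
Step 3: PC=2 exec 'MOV B, D'. After: A=3 B=0 C=0 D=0 ZF=0 PC=3
Step 4: PC=3 exec 'MOV D, 8'. After: A=3 B=0 C=0 D=8 ZF=0 PC=4
Step 5: PC=4 exec 'MUL C, 3'. After: A=3 B=0 C=0 D=8 ZF=1 PC=5
Step 6: PC=5 exec 'MOV D, A'. After: A=3 B=0 C=0 D=3 ZF=1 PC=6
Step 7: PC=6 exec 'MUL D, 2'. After: A=3 B=0 C=0 D=6 ZF=0 PC=7
Step 8: PC=7 exec 'ADD A, B'. After: A=3 B=0 C=0 D=6 ZF=0 PC=8
Step 9: PC=8 exec 'ADD B, A'. After: A=3 B=3 C=0 D=6 ZF=0 PC=9
Step 10: PC=9 exec 'MUL D, 4'. After: A=3 B=3 C=0 D=24 ZF=0 PC=10
Step 11: PC=10 exec 'HALT'. After: A=3 B=3 C=0 D=24 ZF=0 PC=10 HALTED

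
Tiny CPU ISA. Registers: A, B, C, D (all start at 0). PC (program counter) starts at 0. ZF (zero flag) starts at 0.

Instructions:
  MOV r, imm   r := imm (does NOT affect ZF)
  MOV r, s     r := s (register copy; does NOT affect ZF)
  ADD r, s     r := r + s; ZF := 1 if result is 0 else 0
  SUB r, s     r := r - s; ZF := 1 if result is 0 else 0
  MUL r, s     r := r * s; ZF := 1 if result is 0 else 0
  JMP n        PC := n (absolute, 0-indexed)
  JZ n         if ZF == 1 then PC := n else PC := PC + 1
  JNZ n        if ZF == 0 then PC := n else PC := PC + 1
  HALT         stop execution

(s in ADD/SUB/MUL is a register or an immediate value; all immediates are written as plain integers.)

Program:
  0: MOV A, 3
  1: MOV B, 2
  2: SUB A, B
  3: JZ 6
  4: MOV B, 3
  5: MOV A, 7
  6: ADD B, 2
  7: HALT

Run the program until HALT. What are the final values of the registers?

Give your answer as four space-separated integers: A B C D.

Step 1: PC=0 exec 'MOV A, 3'. After: A=3 B=0 C=0 D=0 ZF=0 PC=1
Step 2: PC=1 exec 'MOV B, 2'. After: A=3 B=2 C=0 D=0 ZF=0 PC=2
Step 3: PC=2 exec 'SUB A, B'. After: A=1 B=2 C=0 D=0 ZF=0 PC=3
Step 4: PC=3 exec 'JZ 6'. After: A=1 B=2 C=0 D=0 ZF=0 PC=4
Step 5: PC=4 exec 'MOV B, 3'. After: A=1 B=3 C=0 D=0 ZF=0 PC=5
Step 6: PC=5 exec 'MOV A, 7'. After: A=7 B=3 C=0 D=0 ZF=0 PC=6
Step 7: PC=6 exec 'ADD B, 2'. After: A=7 B=5 C=0 D=0 ZF=0 PC=7
Step 8: PC=7 exec 'HALT'. After: A=7 B=5 C=0 D=0 ZF=0 PC=7 HALTED

Answer: 7 5 0 0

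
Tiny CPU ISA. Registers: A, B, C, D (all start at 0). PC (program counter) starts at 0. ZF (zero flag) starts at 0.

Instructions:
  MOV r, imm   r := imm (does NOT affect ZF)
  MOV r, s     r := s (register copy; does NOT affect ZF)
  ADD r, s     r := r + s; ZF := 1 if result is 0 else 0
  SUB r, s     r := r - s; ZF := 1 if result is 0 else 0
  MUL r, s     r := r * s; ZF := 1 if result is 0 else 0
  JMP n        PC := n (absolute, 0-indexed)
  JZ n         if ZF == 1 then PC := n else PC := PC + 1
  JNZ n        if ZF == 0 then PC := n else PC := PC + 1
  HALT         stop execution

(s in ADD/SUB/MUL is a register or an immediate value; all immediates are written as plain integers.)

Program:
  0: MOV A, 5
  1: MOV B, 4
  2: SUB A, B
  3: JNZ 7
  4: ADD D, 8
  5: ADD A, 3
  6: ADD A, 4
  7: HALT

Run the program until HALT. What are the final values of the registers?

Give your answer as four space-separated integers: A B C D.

Step 1: PC=0 exec 'MOV A, 5'. After: A=5 B=0 C=0 D=0 ZF=0 PC=1
Step 2: PC=1 exec 'MOV B, 4'. After: A=5 B=4 C=0 D=0 ZF=0 PC=2
Step 3: PC=2 exec 'SUB A, B'. After: A=1 B=4 C=0 D=0 ZF=0 PC=3
Step 4: PC=3 exec 'JNZ 7'. After: A=1 B=4 C=0 D=0 ZF=0 PC=7
Step 5: PC=7 exec 'HALT'. After: A=1 B=4 C=0 D=0 ZF=0 PC=7 HALTED

Answer: 1 4 0 0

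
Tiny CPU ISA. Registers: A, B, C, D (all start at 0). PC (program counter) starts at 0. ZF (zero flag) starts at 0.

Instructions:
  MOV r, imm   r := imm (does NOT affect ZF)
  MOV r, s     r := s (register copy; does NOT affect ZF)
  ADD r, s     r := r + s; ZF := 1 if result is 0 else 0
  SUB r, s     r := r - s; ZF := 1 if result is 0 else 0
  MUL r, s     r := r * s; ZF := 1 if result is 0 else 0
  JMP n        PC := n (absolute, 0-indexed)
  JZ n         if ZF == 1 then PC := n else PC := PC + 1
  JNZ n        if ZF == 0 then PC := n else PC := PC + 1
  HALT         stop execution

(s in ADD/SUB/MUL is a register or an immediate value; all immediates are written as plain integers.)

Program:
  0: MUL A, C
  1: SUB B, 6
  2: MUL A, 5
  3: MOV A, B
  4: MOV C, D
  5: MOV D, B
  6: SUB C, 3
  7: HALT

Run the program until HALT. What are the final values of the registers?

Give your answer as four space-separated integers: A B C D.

Answer: -6 -6 -3 -6

Derivation:
Step 1: PC=0 exec 'MUL A, C'. After: A=0 B=0 C=0 D=0 ZF=1 PC=1
Step 2: PC=1 exec 'SUB B, 6'. After: A=0 B=-6 C=0 D=0 ZF=0 PC=2
Step 3: PC=2 exec 'MUL A, 5'. After: A=0 B=-6 C=0 D=0 ZF=1 PC=3
Step 4: PC=3 exec 'MOV A, B'. After: A=-6 B=-6 C=0 D=0 ZF=1 PC=4
Step 5: PC=4 exec 'MOV C, D'. After: A=-6 B=-6 C=0 D=0 ZF=1 PC=5
Step 6: PC=5 exec 'MOV D, B'. After: A=-6 B=-6 C=0 D=-6 ZF=1 PC=6
Step 7: PC=6 exec 'SUB C, 3'. After: A=-6 B=-6 C=-3 D=-6 ZF=0 PC=7
Step 8: PC=7 exec 'HALT'. After: A=-6 B=-6 C=-3 D=-6 ZF=0 PC=7 HALTED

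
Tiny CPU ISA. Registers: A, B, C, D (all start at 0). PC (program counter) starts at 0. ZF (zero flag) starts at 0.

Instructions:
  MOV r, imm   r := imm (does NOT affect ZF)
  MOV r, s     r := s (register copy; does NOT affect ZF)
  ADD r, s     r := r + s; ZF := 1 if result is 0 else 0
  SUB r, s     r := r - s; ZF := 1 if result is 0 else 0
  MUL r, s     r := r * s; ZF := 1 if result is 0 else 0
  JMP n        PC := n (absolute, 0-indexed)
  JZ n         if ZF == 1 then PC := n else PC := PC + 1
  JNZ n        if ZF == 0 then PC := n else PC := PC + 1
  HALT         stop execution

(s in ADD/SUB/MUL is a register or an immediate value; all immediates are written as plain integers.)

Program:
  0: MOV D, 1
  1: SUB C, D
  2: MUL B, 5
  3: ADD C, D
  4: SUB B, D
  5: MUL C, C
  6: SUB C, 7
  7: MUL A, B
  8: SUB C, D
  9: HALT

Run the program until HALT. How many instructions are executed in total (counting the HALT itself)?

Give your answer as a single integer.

Answer: 10

Derivation:
Step 1: PC=0 exec 'MOV D, 1'. After: A=0 B=0 C=0 D=1 ZF=0 PC=1
Step 2: PC=1 exec 'SUB C, D'. After: A=0 B=0 C=-1 D=1 ZF=0 PC=2
Step 3: PC=2 exec 'MUL B, 5'. After: A=0 B=0 C=-1 D=1 ZF=1 PC=3
Step 4: PC=3 exec 'ADD C, D'. After: A=0 B=0 C=0 D=1 ZF=1 PC=4
Step 5: PC=4 exec 'SUB B, D'. After: A=0 B=-1 C=0 D=1 ZF=0 PC=5
Step 6: PC=5 exec 'MUL C, C'. After: A=0 B=-1 C=0 D=1 ZF=1 PC=6
Step 7: PC=6 exec 'SUB C, 7'. After: A=0 B=-1 C=-7 D=1 ZF=0 PC=7
Step 8: PC=7 exec 'MUL A, B'. After: A=0 B=-1 C=-7 D=1 ZF=1 PC=8
Step 9: PC=8 exec 'SUB C, D'. After: A=0 B=-1 C=-8 D=1 ZF=0 PC=9
Step 10: PC=9 exec 'HALT'. After: A=0 B=-1 C=-8 D=1 ZF=0 PC=9 HALTED
Total instructions executed: 10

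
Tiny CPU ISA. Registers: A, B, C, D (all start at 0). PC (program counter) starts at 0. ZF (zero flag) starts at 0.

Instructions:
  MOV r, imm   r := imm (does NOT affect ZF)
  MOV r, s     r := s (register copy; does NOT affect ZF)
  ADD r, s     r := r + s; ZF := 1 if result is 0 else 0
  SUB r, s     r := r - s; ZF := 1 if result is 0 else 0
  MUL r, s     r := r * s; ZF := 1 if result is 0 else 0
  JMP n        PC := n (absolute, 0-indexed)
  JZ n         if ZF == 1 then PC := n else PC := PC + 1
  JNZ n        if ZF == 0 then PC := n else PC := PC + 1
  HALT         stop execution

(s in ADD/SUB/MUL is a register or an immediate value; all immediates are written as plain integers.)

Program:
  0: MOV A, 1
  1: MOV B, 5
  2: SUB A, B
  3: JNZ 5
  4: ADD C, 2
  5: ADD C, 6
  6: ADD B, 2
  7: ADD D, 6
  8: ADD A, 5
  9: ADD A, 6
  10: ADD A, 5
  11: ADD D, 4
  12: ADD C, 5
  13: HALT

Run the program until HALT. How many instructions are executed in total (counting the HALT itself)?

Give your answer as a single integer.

Step 1: PC=0 exec 'MOV A, 1'. After: A=1 B=0 C=0 D=0 ZF=0 PC=1
Step 2: PC=1 exec 'MOV B, 5'. After: A=1 B=5 C=0 D=0 ZF=0 PC=2
Step 3: PC=2 exec 'SUB A, B'. After: A=-4 B=5 C=0 D=0 ZF=0 PC=3
Step 4: PC=3 exec 'JNZ 5'. After: A=-4 B=5 C=0 D=0 ZF=0 PC=5
Step 5: PC=5 exec 'ADD C, 6'. After: A=-4 B=5 C=6 D=0 ZF=0 PC=6
Step 6: PC=6 exec 'ADD B, 2'. After: A=-4 B=7 C=6 D=0 ZF=0 PC=7
Step 7: PC=7 exec 'ADD D, 6'. After: A=-4 B=7 C=6 D=6 ZF=0 PC=8
Step 8: PC=8 exec 'ADD A, 5'. After: A=1 B=7 C=6 D=6 ZF=0 PC=9
Step 9: PC=9 exec 'ADD A, 6'. After: A=7 B=7 C=6 D=6 ZF=0 PC=10
Step 10: PC=10 exec 'ADD A, 5'. After: A=12 B=7 C=6 D=6 ZF=0 PC=11
Step 11: PC=11 exec 'ADD D, 4'. After: A=12 B=7 C=6 D=10 ZF=0 PC=12
Step 12: PC=12 exec 'ADD C, 5'. After: A=12 B=7 C=11 D=10 ZF=0 PC=13
Step 13: PC=13 exec 'HALT'. After: A=12 B=7 C=11 D=10 ZF=0 PC=13 HALTED
Total instructions executed: 13

Answer: 13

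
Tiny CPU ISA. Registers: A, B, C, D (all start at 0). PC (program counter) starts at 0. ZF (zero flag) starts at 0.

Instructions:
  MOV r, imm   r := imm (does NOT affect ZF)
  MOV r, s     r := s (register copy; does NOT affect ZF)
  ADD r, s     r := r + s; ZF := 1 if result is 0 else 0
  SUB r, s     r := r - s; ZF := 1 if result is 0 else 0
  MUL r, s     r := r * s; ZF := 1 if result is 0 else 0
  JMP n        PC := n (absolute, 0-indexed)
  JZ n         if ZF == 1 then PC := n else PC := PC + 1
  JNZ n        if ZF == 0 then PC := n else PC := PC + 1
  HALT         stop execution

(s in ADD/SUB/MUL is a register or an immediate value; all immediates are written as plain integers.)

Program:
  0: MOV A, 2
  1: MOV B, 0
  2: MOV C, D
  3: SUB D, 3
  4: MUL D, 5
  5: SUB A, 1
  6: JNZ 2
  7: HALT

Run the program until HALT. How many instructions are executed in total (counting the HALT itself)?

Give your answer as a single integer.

Step 1: PC=0 exec 'MOV A, 2'. After: A=2 B=0 C=0 D=0 ZF=0 PC=1
Step 2: PC=1 exec 'MOV B, 0'. After: A=2 B=0 C=0 D=0 ZF=0 PC=2
Step 3: PC=2 exec 'MOV C, D'. After: A=2 B=0 C=0 D=0 ZF=0 PC=3
Step 4: PC=3 exec 'SUB D, 3'. After: A=2 B=0 C=0 D=-3 ZF=0 PC=4
Step 5: PC=4 exec 'MUL D, 5'. After: A=2 B=0 C=0 D=-15 ZF=0 PC=5
Step 6: PC=5 exec 'SUB A, 1'. After: A=1 B=0 C=0 D=-15 ZF=0 PC=6
Step 7: PC=6 exec 'JNZ 2'. After: A=1 B=0 C=0 D=-15 ZF=0 PC=2
Step 8: PC=2 exec 'MOV C, D'. After: A=1 B=0 C=-15 D=-15 ZF=0 PC=3
Step 9: PC=3 exec 'SUB D, 3'. After: A=1 B=0 C=-15 D=-18 ZF=0 PC=4
Step 10: PC=4 exec 'MUL D, 5'. After: A=1 B=0 C=-15 D=-90 ZF=0 PC=5
Step 11: PC=5 exec 'SUB A, 1'. After: A=0 B=0 C=-15 D=-90 ZF=1 PC=6
Step 12: PC=6 exec 'JNZ 2'. After: A=0 B=0 C=-15 D=-90 ZF=1 PC=7
Step 13: PC=7 exec 'HALT'. After: A=0 B=0 C=-15 D=-90 ZF=1 PC=7 HALTED
Total instructions executed: 13

Answer: 13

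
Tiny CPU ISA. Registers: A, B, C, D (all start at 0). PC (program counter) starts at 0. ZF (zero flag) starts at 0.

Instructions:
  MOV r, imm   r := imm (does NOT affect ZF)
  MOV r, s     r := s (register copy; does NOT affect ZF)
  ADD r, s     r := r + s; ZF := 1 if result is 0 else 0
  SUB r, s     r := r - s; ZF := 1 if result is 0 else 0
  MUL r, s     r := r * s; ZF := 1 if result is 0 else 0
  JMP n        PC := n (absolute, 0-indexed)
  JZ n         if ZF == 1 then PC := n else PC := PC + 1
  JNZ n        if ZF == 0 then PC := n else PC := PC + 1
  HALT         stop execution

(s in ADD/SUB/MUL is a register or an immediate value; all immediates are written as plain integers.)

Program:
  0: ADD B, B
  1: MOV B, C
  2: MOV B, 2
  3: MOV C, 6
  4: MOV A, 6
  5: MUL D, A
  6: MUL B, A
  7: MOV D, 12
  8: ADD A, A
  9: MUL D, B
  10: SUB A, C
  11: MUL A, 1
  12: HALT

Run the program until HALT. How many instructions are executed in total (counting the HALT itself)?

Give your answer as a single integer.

Answer: 13

Derivation:
Step 1: PC=0 exec 'ADD B, B'. After: A=0 B=0 C=0 D=0 ZF=1 PC=1
Step 2: PC=1 exec 'MOV B, C'. After: A=0 B=0 C=0 D=0 ZF=1 PC=2
Step 3: PC=2 exec 'MOV B, 2'. After: A=0 B=2 C=0 D=0 ZF=1 PC=3
Step 4: PC=3 exec 'MOV C, 6'. After: A=0 B=2 C=6 D=0 ZF=1 PC=4
Step 5: PC=4 exec 'MOV A, 6'. After: A=6 B=2 C=6 D=0 ZF=1 PC=5
Step 6: PC=5 exec 'MUL D, A'. After: A=6 B=2 C=6 D=0 ZF=1 PC=6
Step 7: PC=6 exec 'MUL B, A'. After: A=6 B=12 C=6 D=0 ZF=0 PC=7
Step 8: PC=7 exec 'MOV D, 12'. After: A=6 B=12 C=6 D=12 ZF=0 PC=8
Step 9: PC=8 exec 'ADD A, A'. After: A=12 B=12 C=6 D=12 ZF=0 PC=9
Step 10: PC=9 exec 'MUL D, B'. After: A=12 B=12 C=6 D=144 ZF=0 PC=10
Step 11: PC=10 exec 'SUB A, C'. After: A=6 B=12 C=6 D=144 ZF=0 PC=11
Step 12: PC=11 exec 'MUL A, 1'. After: A=6 B=12 C=6 D=144 ZF=0 PC=12
Step 13: PC=12 exec 'HALT'. After: A=6 B=12 C=6 D=144 ZF=0 PC=12 HALTED
Total instructions executed: 13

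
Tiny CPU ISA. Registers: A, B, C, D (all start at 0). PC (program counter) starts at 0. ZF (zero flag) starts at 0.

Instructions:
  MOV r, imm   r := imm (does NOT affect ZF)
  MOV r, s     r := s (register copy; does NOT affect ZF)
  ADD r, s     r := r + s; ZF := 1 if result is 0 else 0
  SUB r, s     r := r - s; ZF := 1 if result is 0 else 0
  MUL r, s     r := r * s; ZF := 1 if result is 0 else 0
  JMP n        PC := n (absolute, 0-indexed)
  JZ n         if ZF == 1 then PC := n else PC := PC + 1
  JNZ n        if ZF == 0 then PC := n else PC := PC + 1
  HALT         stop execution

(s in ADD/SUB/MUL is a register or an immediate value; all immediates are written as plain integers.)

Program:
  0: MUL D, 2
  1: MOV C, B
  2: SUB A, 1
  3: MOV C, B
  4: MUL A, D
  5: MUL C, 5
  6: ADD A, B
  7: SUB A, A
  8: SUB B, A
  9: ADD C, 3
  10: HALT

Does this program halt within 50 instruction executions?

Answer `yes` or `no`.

Step 1: PC=0 exec 'MUL D, 2'. After: A=0 B=0 C=0 D=0 ZF=1 PC=1
Step 2: PC=1 exec 'MOV C, B'. After: A=0 B=0 C=0 D=0 ZF=1 PC=2
Step 3: PC=2 exec 'SUB A, 1'. After: A=-1 B=0 C=0 D=0 ZF=0 PC=3
Step 4: PC=3 exec 'MOV C, B'. After: A=-1 B=0 C=0 D=0 ZF=0 PC=4
Step 5: PC=4 exec 'MUL A, D'. After: A=0 B=0 C=0 D=0 ZF=1 PC=5
Step 6: PC=5 exec 'MUL C, 5'. After: A=0 B=0 C=0 D=0 ZF=1 PC=6
Step 7: PC=6 exec 'ADD A, B'. After: A=0 B=0 C=0 D=0 ZF=1 PC=7
Step 8: PC=7 exec 'SUB A, A'. After: A=0 B=0 C=0 D=0 ZF=1 PC=8
Step 9: PC=8 exec 'SUB B, A'. After: A=0 B=0 C=0 D=0 ZF=1 PC=9
Step 10: PC=9 exec 'ADD C, 3'. After: A=0 B=0 C=3 D=0 ZF=0 PC=10
Step 11: PC=10 exec 'HALT'. After: A=0 B=0 C=3 D=0 ZF=0 PC=10 HALTED

Answer: yes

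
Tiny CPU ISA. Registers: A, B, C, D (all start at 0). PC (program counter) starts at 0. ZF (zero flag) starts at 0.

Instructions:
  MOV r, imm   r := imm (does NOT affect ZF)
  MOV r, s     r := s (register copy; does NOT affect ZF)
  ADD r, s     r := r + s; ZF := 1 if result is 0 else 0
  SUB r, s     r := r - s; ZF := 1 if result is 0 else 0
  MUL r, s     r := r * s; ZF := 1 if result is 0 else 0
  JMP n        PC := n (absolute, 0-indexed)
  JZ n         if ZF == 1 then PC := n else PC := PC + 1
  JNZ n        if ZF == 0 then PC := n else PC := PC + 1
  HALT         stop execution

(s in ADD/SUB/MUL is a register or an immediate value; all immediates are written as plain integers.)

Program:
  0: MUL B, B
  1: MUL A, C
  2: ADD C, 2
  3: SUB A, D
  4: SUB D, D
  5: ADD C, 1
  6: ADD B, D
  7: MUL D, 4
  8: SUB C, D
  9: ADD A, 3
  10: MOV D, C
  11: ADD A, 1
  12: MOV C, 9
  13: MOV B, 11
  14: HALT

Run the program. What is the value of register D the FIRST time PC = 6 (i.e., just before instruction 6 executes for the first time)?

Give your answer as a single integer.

Step 1: PC=0 exec 'MUL B, B'. After: A=0 B=0 C=0 D=0 ZF=1 PC=1
Step 2: PC=1 exec 'MUL A, C'. After: A=0 B=0 C=0 D=0 ZF=1 PC=2
Step 3: PC=2 exec 'ADD C, 2'. After: A=0 B=0 C=2 D=0 ZF=0 PC=3
Step 4: PC=3 exec 'SUB A, D'. After: A=0 B=0 C=2 D=0 ZF=1 PC=4
Step 5: PC=4 exec 'SUB D, D'. After: A=0 B=0 C=2 D=0 ZF=1 PC=5
Step 6: PC=5 exec 'ADD C, 1'. After: A=0 B=0 C=3 D=0 ZF=0 PC=6
First time PC=6: D=0

0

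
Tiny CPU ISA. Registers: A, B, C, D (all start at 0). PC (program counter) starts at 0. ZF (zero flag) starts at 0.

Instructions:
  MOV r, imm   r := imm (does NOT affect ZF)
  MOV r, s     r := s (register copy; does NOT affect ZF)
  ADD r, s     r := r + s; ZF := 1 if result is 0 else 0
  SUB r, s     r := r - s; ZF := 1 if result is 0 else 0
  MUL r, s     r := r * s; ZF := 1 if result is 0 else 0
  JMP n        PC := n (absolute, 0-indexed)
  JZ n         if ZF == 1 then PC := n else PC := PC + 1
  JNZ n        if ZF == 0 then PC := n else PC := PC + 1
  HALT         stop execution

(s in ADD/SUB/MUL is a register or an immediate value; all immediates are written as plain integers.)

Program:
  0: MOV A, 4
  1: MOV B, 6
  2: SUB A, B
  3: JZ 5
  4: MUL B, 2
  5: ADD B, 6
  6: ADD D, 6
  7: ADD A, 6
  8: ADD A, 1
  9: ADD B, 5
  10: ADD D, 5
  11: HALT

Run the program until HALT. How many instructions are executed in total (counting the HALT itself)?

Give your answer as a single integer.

Answer: 12

Derivation:
Step 1: PC=0 exec 'MOV A, 4'. After: A=4 B=0 C=0 D=0 ZF=0 PC=1
Step 2: PC=1 exec 'MOV B, 6'. After: A=4 B=6 C=0 D=0 ZF=0 PC=2
Step 3: PC=2 exec 'SUB A, B'. After: A=-2 B=6 C=0 D=0 ZF=0 PC=3
Step 4: PC=3 exec 'JZ 5'. After: A=-2 B=6 C=0 D=0 ZF=0 PC=4
Step 5: PC=4 exec 'MUL B, 2'. After: A=-2 B=12 C=0 D=0 ZF=0 PC=5
Step 6: PC=5 exec 'ADD B, 6'. After: A=-2 B=18 C=0 D=0 ZF=0 PC=6
Step 7: PC=6 exec 'ADD D, 6'. After: A=-2 B=18 C=0 D=6 ZF=0 PC=7
Step 8: PC=7 exec 'ADD A, 6'. After: A=4 B=18 C=0 D=6 ZF=0 PC=8
Step 9: PC=8 exec 'ADD A, 1'. After: A=5 B=18 C=0 D=6 ZF=0 PC=9
Step 10: PC=9 exec 'ADD B, 5'. After: A=5 B=23 C=0 D=6 ZF=0 PC=10
Step 11: PC=10 exec 'ADD D, 5'. After: A=5 B=23 C=0 D=11 ZF=0 PC=11
Step 12: PC=11 exec 'HALT'. After: A=5 B=23 C=0 D=11 ZF=0 PC=11 HALTED
Total instructions executed: 12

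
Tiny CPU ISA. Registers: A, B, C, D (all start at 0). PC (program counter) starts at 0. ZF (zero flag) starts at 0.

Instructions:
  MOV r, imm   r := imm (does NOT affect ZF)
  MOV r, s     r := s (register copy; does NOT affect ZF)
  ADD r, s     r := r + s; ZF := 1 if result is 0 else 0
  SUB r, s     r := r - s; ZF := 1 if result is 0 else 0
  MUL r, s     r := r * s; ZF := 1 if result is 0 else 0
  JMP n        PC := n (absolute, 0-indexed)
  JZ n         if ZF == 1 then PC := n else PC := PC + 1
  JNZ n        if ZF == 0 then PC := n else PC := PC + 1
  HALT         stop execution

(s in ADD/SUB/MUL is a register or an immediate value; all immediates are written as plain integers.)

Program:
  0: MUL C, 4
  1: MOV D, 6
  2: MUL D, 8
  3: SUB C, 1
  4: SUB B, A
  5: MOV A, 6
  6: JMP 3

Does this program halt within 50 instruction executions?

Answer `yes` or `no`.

Answer: no

Derivation:
Step 1: PC=0 exec 'MUL C, 4'. After: A=0 B=0 C=0 D=0 ZF=1 PC=1
Step 2: PC=1 exec 'MOV D, 6'. After: A=0 B=0 C=0 D=6 ZF=1 PC=2
Step 3: PC=2 exec 'MUL D, 8'. After: A=0 B=0 C=0 D=48 ZF=0 PC=3
Step 4: PC=3 exec 'SUB C, 1'. After: A=0 B=0 C=-1 D=48 ZF=0 PC=4
Step 5: PC=4 exec 'SUB B, A'. After: A=0 B=0 C=-1 D=48 ZF=1 PC=5
Step 6: PC=5 exec 'MOV A, 6'. After: A=6 B=0 C=-1 D=48 ZF=1 PC=6
Step 7: PC=6 exec 'JMP 3'. After: A=6 B=0 C=-1 D=48 ZF=1 PC=3
Step 8: PC=3 exec 'SUB C, 1'. After: A=6 B=0 C=-2 D=48 ZF=0 PC=4
Step 9: PC=4 exec 'SUB B, A'. After: A=6 B=-6 C=-2 D=48 ZF=0 PC=5
Step 10: PC=5 exec 'MOV A, 6'. After: A=6 B=-6 C=-2 D=48 ZF=0 PC=6
Step 11: PC=6 exec 'JMP 3'. After: A=6 B=-6 C=-2 D=48 ZF=0 PC=3
Step 12: PC=3 exec 'SUB C, 1'. After: A=6 B=-6 C=-3 D=48 ZF=0 PC=4
Step 13: PC=4 exec 'SUB B, A'. After: A=6 B=-12 C=-3 D=48 ZF=0 PC=5
Step 14: PC=5 exec 'MOV A, 6'. After: A=6 B=-12 C=-3 D=48 ZF=0 PC=6
Step 15: PC=6 exec 'JMP 3'. After: A=6 B=-12 C=-3 D=48 ZF=0 PC=3
After 50 steps: not halted. PC revisits the same instructions with no path to HALT; will never halt.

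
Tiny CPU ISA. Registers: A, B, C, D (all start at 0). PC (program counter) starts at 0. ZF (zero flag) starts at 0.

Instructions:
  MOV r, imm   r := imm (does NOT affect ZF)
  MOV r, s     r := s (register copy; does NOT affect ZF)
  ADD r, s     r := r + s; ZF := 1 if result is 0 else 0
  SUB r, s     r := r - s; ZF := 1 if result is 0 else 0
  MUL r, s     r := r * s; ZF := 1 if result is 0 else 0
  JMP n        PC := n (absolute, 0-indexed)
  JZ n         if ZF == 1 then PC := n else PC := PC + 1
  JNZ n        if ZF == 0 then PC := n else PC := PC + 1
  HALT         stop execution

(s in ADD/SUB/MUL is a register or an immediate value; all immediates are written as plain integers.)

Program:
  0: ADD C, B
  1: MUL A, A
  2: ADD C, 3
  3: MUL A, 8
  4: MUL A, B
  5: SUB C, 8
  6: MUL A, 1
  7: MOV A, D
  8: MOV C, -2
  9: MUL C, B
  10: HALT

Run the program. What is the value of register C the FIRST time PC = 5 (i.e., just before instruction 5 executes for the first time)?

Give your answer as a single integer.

Step 1: PC=0 exec 'ADD C, B'. After: A=0 B=0 C=0 D=0 ZF=1 PC=1
Step 2: PC=1 exec 'MUL A, A'. After: A=0 B=0 C=0 D=0 ZF=1 PC=2
Step 3: PC=2 exec 'ADD C, 3'. After: A=0 B=0 C=3 D=0 ZF=0 PC=3
Step 4: PC=3 exec 'MUL A, 8'. After: A=0 B=0 C=3 D=0 ZF=1 PC=4
Step 5: PC=4 exec 'MUL A, B'. After: A=0 B=0 C=3 D=0 ZF=1 PC=5
First time PC=5: C=3

3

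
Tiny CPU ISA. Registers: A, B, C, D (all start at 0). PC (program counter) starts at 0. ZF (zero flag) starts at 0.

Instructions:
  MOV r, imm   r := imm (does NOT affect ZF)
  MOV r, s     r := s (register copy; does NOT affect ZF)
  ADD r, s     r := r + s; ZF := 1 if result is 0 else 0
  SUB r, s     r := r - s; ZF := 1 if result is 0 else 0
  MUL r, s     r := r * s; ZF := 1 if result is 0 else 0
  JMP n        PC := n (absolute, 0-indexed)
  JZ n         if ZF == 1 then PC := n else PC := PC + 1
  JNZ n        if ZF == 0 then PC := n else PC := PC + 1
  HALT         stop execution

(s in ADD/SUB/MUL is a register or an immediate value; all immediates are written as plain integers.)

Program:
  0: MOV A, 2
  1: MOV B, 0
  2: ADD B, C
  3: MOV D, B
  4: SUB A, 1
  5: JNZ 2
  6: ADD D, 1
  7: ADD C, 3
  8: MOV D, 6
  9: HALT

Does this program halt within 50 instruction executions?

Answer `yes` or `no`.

Step 1: PC=0 exec 'MOV A, 2'. After: A=2 B=0 C=0 D=0 ZF=0 PC=1
Step 2: PC=1 exec 'MOV B, 0'. After: A=2 B=0 C=0 D=0 ZF=0 PC=2
Step 3: PC=2 exec 'ADD B, C'. After: A=2 B=0 C=0 D=0 ZF=1 PC=3
Step 4: PC=3 exec 'MOV D, B'. After: A=2 B=0 C=0 D=0 ZF=1 PC=4
Step 5: PC=4 exec 'SUB A, 1'. After: A=1 B=0 C=0 D=0 ZF=0 PC=5
Step 6: PC=5 exec 'JNZ 2'. After: A=1 B=0 C=0 D=0 ZF=0 PC=2
Step 7: PC=2 exec 'ADD B, C'. After: A=1 B=0 C=0 D=0 ZF=1 PC=3
Step 8: PC=3 exec 'MOV D, B'. After: A=1 B=0 C=0 D=0 ZF=1 PC=4
Step 9: PC=4 exec 'SUB A, 1'. After: A=0 B=0 C=0 D=0 ZF=1 PC=5
Step 10: PC=5 exec 'JNZ 2'. After: A=0 B=0 C=0 D=0 ZF=1 PC=6
Step 11: PC=6 exec 'ADD D, 1'. After: A=0 B=0 C=0 D=1 ZF=0 PC=7
Step 12: PC=7 exec 'ADD C, 3'. After: A=0 B=0 C=3 D=1 ZF=0 PC=8
Step 13: PC=8 exec 'MOV D, 6'. After: A=0 B=0 C=3 D=6 ZF=0 PC=9
Step 14: PC=9 exec 'HALT'. After: A=0 B=0 C=3 D=6 ZF=0 PC=9 HALTED

Answer: yes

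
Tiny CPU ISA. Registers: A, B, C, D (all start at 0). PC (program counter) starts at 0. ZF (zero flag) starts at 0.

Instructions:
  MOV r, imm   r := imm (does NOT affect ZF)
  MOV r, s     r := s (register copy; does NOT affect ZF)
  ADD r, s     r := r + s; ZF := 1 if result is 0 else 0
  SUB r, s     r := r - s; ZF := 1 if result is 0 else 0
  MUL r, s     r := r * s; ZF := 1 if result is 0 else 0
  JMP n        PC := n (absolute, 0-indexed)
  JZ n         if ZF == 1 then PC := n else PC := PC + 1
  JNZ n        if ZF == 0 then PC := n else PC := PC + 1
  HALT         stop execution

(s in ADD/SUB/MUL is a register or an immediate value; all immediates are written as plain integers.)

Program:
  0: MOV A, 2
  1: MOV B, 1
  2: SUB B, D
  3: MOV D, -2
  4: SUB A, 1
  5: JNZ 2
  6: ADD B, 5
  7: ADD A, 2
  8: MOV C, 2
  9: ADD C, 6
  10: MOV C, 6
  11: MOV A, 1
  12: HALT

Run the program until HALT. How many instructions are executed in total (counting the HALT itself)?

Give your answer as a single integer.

Answer: 17

Derivation:
Step 1: PC=0 exec 'MOV A, 2'. After: A=2 B=0 C=0 D=0 ZF=0 PC=1
Step 2: PC=1 exec 'MOV B, 1'. After: A=2 B=1 C=0 D=0 ZF=0 PC=2
Step 3: PC=2 exec 'SUB B, D'. After: A=2 B=1 C=0 D=0 ZF=0 PC=3
Step 4: PC=3 exec 'MOV D, -2'. After: A=2 B=1 C=0 D=-2 ZF=0 PC=4
Step 5: PC=4 exec 'SUB A, 1'. After: A=1 B=1 C=0 D=-2 ZF=0 PC=5
Step 6: PC=5 exec 'JNZ 2'. After: A=1 B=1 C=0 D=-2 ZF=0 PC=2
Step 7: PC=2 exec 'SUB B, D'. After: A=1 B=3 C=0 D=-2 ZF=0 PC=3
Step 8: PC=3 exec 'MOV D, -2'. After: A=1 B=3 C=0 D=-2 ZF=0 PC=4
Step 9: PC=4 exec 'SUB A, 1'. After: A=0 B=3 C=0 D=-2 ZF=1 PC=5
Step 10: PC=5 exec 'JNZ 2'. After: A=0 B=3 C=0 D=-2 ZF=1 PC=6
Step 11: PC=6 exec 'ADD B, 5'. After: A=0 B=8 C=0 D=-2 ZF=0 PC=7
Step 12: PC=7 exec 'ADD A, 2'. After: A=2 B=8 C=0 D=-2 ZF=0 PC=8
Step 13: PC=8 exec 'MOV C, 2'. After: A=2 B=8 C=2 D=-2 ZF=0 PC=9
Step 14: PC=9 exec 'ADD C, 6'. After: A=2 B=8 C=8 D=-2 ZF=0 PC=10
Step 15: PC=10 exec 'MOV C, 6'. After: A=2 B=8 C=6 D=-2 ZF=0 PC=11
Step 16: PC=11 exec 'MOV A, 1'. After: A=1 B=8 C=6 D=-2 ZF=0 PC=12
Step 17: PC=12 exec 'HALT'. After: A=1 B=8 C=6 D=-2 ZF=0 PC=12 HALTED
Total instructions executed: 17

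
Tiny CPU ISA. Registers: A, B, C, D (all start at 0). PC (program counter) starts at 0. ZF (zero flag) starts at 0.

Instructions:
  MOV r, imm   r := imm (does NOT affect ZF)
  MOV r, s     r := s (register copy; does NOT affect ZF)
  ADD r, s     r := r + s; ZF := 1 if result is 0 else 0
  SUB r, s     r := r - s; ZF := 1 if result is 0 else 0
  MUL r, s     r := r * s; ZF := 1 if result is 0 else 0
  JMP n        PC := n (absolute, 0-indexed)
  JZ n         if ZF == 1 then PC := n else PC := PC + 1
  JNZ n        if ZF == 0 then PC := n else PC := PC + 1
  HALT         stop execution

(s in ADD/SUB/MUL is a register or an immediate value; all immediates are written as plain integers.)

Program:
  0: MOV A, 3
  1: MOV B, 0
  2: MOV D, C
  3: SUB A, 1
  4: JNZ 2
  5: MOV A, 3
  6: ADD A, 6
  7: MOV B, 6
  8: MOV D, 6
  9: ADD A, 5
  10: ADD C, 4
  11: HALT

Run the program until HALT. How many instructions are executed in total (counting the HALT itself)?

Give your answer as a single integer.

Step 1: PC=0 exec 'MOV A, 3'. After: A=3 B=0 C=0 D=0 ZF=0 PC=1
Step 2: PC=1 exec 'MOV B, 0'. After: A=3 B=0 C=0 D=0 ZF=0 PC=2
Step 3: PC=2 exec 'MOV D, C'. After: A=3 B=0 C=0 D=0 ZF=0 PC=3
Step 4: PC=3 exec 'SUB A, 1'. After: A=2 B=0 C=0 D=0 ZF=0 PC=4
Step 5: PC=4 exec 'JNZ 2'. After: A=2 B=0 C=0 D=0 ZF=0 PC=2
Step 6: PC=2 exec 'MOV D, C'. After: A=2 B=0 C=0 D=0 ZF=0 PC=3
Step 7: PC=3 exec 'SUB A, 1'. After: A=1 B=0 C=0 D=0 ZF=0 PC=4
Step 8: PC=4 exec 'JNZ 2'. After: A=1 B=0 C=0 D=0 ZF=0 PC=2
Step 9: PC=2 exec 'MOV D, C'. After: A=1 B=0 C=0 D=0 ZF=0 PC=3
Step 10: PC=3 exec 'SUB A, 1'. After: A=0 B=0 C=0 D=0 ZF=1 PC=4
Step 11: PC=4 exec 'JNZ 2'. After: A=0 B=0 C=0 D=0 ZF=1 PC=5
Step 12: PC=5 exec 'MOV A, 3'. After: A=3 B=0 C=0 D=0 ZF=1 PC=6
Step 13: PC=6 exec 'ADD A, 6'. After: A=9 B=0 C=0 D=0 ZF=0 PC=7
Step 14: PC=7 exec 'MOV B, 6'. After: A=9 B=6 C=0 D=0 ZF=0 PC=8
Step 15: PC=8 exec 'MOV D, 6'. After: A=9 B=6 C=0 D=6 ZF=0 PC=9
Step 16: PC=9 exec 'ADD A, 5'. After: A=14 B=6 C=0 D=6 ZF=0 PC=10
Step 17: PC=10 exec 'ADD C, 4'. After: A=14 B=6 C=4 D=6 ZF=0 PC=11
Step 18: PC=11 exec 'HALT'. After: A=14 B=6 C=4 D=6 ZF=0 PC=11 HALTED
Total instructions executed: 18

Answer: 18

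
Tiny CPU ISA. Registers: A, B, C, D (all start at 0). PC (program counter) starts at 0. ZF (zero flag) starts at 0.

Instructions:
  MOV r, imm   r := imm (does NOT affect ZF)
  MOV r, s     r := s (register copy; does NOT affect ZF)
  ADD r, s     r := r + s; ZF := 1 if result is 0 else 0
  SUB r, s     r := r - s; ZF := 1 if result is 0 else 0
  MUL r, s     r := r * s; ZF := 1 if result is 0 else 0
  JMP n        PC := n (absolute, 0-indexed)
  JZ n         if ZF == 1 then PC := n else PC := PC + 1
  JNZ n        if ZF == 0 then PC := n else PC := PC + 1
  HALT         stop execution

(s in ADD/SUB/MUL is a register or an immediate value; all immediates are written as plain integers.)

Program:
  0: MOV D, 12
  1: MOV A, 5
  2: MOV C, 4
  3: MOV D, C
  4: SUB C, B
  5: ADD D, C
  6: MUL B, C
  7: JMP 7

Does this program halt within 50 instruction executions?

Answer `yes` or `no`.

Answer: no

Derivation:
Step 1: PC=0 exec 'MOV D, 12'. After: A=0 B=0 C=0 D=12 ZF=0 PC=1
Step 2: PC=1 exec 'MOV A, 5'. After: A=5 B=0 C=0 D=12 ZF=0 PC=2
Step 3: PC=2 exec 'MOV C, 4'. After: A=5 B=0 C=4 D=12 ZF=0 PC=3
Step 4: PC=3 exec 'MOV D, C'. After: A=5 B=0 C=4 D=4 ZF=0 PC=4
Step 5: PC=4 exec 'SUB C, B'. After: A=5 B=0 C=4 D=4 ZF=0 PC=5
Step 6: PC=5 exec 'ADD D, C'. After: A=5 B=0 C=4 D=8 ZF=0 PC=6
Step 7: PC=6 exec 'MUL B, C'. After: A=5 B=0 C=4 D=8 ZF=1 PC=7
Step 8: PC=7 exec 'JMP 7'. After: A=5 B=0 C=4 D=8 ZF=1 PC=7
State after step 8 equals state after step 7: the program is in a cycle of length 1 and will never halt.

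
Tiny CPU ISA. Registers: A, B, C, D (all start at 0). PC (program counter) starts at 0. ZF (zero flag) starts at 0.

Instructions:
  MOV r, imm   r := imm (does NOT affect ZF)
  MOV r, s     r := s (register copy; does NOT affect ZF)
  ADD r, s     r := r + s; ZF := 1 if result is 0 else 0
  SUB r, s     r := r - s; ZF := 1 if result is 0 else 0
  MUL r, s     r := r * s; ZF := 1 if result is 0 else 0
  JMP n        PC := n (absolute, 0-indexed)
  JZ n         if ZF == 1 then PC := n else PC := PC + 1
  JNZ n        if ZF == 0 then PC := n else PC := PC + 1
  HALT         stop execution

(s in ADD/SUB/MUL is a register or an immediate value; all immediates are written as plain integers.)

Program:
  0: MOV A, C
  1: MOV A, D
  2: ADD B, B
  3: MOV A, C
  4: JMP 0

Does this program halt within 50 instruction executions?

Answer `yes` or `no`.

Answer: no

Derivation:
Step 1: PC=0 exec 'MOV A, C'. After: A=0 B=0 C=0 D=0 ZF=0 PC=1
Step 2: PC=1 exec 'MOV A, D'. After: A=0 B=0 C=0 D=0 ZF=0 PC=2
Step 3: PC=2 exec 'ADD B, B'. After: A=0 B=0 C=0 D=0 ZF=1 PC=3
Step 4: PC=3 exec 'MOV A, C'. After: A=0 B=0 C=0 D=0 ZF=1 PC=4
Step 5: PC=4 exec 'JMP 0'. After: A=0 B=0 C=0 D=0 ZF=1 PC=0
Step 6: PC=0 exec 'MOV A, C'. After: A=0 B=0 C=0 D=0 ZF=1 PC=1
Step 7: PC=1 exec 'MOV A, D'. After: A=0 B=0 C=0 D=0 ZF=1 PC=2
Step 8: PC=2 exec 'ADD B, B'. After: A=0 B=0 C=0 D=0 ZF=1 PC=3
State after step 8 equals state after step 3: the program is in a cycle of length 5 and will never halt.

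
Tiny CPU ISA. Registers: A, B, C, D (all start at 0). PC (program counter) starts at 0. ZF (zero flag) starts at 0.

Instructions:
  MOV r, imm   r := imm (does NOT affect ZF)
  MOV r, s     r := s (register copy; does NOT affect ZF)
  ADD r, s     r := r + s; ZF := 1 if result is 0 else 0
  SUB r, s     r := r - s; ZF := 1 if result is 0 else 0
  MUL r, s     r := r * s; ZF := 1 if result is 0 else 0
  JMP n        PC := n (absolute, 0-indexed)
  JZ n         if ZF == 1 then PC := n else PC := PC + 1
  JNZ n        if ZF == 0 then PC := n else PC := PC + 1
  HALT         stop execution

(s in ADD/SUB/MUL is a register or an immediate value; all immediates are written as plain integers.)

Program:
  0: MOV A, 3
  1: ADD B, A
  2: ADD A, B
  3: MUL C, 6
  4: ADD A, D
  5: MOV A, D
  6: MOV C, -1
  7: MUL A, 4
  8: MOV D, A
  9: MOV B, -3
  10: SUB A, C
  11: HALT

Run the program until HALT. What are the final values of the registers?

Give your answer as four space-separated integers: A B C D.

Answer: 1 -3 -1 0

Derivation:
Step 1: PC=0 exec 'MOV A, 3'. After: A=3 B=0 C=0 D=0 ZF=0 PC=1
Step 2: PC=1 exec 'ADD B, A'. After: A=3 B=3 C=0 D=0 ZF=0 PC=2
Step 3: PC=2 exec 'ADD A, B'. After: A=6 B=3 C=0 D=0 ZF=0 PC=3
Step 4: PC=3 exec 'MUL C, 6'. After: A=6 B=3 C=0 D=0 ZF=1 PC=4
Step 5: PC=4 exec 'ADD A, D'. After: A=6 B=3 C=0 D=0 ZF=0 PC=5
Step 6: PC=5 exec 'MOV A, D'. After: A=0 B=3 C=0 D=0 ZF=0 PC=6
Step 7: PC=6 exec 'MOV C, -1'. After: A=0 B=3 C=-1 D=0 ZF=0 PC=7
Step 8: PC=7 exec 'MUL A, 4'. After: A=0 B=3 C=-1 D=0 ZF=1 PC=8
Step 9: PC=8 exec 'MOV D, A'. After: A=0 B=3 C=-1 D=0 ZF=1 PC=9
Step 10: PC=9 exec 'MOV B, -3'. After: A=0 B=-3 C=-1 D=0 ZF=1 PC=10
Step 11: PC=10 exec 'SUB A, C'. After: A=1 B=-3 C=-1 D=0 ZF=0 PC=11
Step 12: PC=11 exec 'HALT'. After: A=1 B=-3 C=-1 D=0 ZF=0 PC=11 HALTED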